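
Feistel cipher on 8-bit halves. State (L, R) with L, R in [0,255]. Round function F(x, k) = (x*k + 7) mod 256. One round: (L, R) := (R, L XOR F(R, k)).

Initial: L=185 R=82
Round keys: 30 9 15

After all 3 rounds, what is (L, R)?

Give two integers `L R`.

Round 1 (k=30): L=82 R=26
Round 2 (k=9): L=26 R=163
Round 3 (k=15): L=163 R=142

Answer: 163 142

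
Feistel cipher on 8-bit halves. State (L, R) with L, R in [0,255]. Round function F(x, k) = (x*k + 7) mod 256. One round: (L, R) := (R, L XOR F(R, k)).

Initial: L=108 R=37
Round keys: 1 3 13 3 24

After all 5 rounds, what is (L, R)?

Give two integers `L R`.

Answer: 168 6

Derivation:
Round 1 (k=1): L=37 R=64
Round 2 (k=3): L=64 R=226
Round 3 (k=13): L=226 R=193
Round 4 (k=3): L=193 R=168
Round 5 (k=24): L=168 R=6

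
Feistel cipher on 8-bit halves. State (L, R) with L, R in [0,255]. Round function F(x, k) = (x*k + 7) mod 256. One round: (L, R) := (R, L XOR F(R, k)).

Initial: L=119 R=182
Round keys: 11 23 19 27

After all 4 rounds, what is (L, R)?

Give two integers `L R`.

Round 1 (k=11): L=182 R=174
Round 2 (k=23): L=174 R=31
Round 3 (k=19): L=31 R=250
Round 4 (k=27): L=250 R=122

Answer: 250 122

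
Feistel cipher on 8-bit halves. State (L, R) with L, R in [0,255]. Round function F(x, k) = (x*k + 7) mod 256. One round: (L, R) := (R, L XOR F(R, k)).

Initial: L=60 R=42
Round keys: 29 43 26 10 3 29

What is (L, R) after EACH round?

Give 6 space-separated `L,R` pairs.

Round 1 (k=29): L=42 R=245
Round 2 (k=43): L=245 R=4
Round 3 (k=26): L=4 R=154
Round 4 (k=10): L=154 R=15
Round 5 (k=3): L=15 R=174
Round 6 (k=29): L=174 R=178

Answer: 42,245 245,4 4,154 154,15 15,174 174,178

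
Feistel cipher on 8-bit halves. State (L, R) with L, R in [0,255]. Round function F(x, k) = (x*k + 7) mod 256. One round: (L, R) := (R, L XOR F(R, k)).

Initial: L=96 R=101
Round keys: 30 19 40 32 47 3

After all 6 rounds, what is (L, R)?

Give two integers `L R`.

Answer: 25 126

Derivation:
Round 1 (k=30): L=101 R=189
Round 2 (k=19): L=189 R=107
Round 3 (k=40): L=107 R=2
Round 4 (k=32): L=2 R=44
Round 5 (k=47): L=44 R=25
Round 6 (k=3): L=25 R=126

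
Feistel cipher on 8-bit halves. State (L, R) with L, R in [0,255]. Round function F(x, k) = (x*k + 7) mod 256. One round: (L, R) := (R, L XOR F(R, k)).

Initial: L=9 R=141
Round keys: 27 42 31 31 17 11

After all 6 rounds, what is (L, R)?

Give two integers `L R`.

Answer: 78 158

Derivation:
Round 1 (k=27): L=141 R=239
Round 2 (k=42): L=239 R=176
Round 3 (k=31): L=176 R=184
Round 4 (k=31): L=184 R=255
Round 5 (k=17): L=255 R=78
Round 6 (k=11): L=78 R=158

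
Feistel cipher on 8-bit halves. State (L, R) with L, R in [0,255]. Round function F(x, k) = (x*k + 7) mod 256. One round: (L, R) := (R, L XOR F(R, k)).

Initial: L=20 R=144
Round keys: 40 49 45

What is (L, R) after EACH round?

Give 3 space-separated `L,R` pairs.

Round 1 (k=40): L=144 R=147
Round 2 (k=49): L=147 R=186
Round 3 (k=45): L=186 R=42

Answer: 144,147 147,186 186,42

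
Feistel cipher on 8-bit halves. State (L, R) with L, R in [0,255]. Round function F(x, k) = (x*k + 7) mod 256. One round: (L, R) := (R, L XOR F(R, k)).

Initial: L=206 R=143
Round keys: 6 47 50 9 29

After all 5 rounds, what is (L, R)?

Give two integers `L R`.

Round 1 (k=6): L=143 R=175
Round 2 (k=47): L=175 R=167
Round 3 (k=50): L=167 R=10
Round 4 (k=9): L=10 R=198
Round 5 (k=29): L=198 R=127

Answer: 198 127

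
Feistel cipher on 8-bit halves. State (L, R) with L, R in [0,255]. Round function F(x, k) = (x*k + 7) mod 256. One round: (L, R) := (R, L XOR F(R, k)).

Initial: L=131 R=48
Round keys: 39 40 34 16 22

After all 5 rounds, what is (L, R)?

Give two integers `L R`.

Answer: 0 198

Derivation:
Round 1 (k=39): L=48 R=212
Round 2 (k=40): L=212 R=23
Round 3 (k=34): L=23 R=193
Round 4 (k=16): L=193 R=0
Round 5 (k=22): L=0 R=198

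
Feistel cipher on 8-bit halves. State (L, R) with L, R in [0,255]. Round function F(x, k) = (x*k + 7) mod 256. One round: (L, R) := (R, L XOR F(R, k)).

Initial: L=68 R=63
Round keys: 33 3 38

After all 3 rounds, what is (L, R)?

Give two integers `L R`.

Round 1 (k=33): L=63 R=98
Round 2 (k=3): L=98 R=18
Round 3 (k=38): L=18 R=209

Answer: 18 209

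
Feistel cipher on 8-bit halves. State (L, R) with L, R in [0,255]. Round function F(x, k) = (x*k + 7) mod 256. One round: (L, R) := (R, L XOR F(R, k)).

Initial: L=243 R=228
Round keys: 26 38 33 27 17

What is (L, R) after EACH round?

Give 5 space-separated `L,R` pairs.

Answer: 228,220 220,75 75,110 110,234 234,255

Derivation:
Round 1 (k=26): L=228 R=220
Round 2 (k=38): L=220 R=75
Round 3 (k=33): L=75 R=110
Round 4 (k=27): L=110 R=234
Round 5 (k=17): L=234 R=255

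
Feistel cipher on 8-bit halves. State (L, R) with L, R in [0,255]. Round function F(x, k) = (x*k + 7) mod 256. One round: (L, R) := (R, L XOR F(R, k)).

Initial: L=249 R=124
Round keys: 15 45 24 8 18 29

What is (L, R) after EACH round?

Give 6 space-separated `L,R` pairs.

Round 1 (k=15): L=124 R=178
Round 2 (k=45): L=178 R=45
Round 3 (k=24): L=45 R=141
Round 4 (k=8): L=141 R=66
Round 5 (k=18): L=66 R=38
Round 6 (k=29): L=38 R=23

Answer: 124,178 178,45 45,141 141,66 66,38 38,23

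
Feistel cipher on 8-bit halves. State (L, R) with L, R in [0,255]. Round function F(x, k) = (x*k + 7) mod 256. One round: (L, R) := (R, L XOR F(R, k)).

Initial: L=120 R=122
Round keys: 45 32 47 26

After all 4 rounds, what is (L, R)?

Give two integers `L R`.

Answer: 27 152

Derivation:
Round 1 (k=45): L=122 R=1
Round 2 (k=32): L=1 R=93
Round 3 (k=47): L=93 R=27
Round 4 (k=26): L=27 R=152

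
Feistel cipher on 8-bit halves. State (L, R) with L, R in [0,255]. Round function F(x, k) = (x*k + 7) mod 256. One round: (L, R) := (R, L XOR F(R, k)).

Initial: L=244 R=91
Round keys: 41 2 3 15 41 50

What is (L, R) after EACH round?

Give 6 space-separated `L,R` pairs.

Answer: 91,110 110,184 184,65 65,110 110,228 228,225

Derivation:
Round 1 (k=41): L=91 R=110
Round 2 (k=2): L=110 R=184
Round 3 (k=3): L=184 R=65
Round 4 (k=15): L=65 R=110
Round 5 (k=41): L=110 R=228
Round 6 (k=50): L=228 R=225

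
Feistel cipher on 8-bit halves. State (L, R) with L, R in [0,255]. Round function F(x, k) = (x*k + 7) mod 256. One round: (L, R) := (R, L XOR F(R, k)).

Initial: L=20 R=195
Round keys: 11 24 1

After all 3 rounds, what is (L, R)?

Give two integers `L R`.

Round 1 (k=11): L=195 R=124
Round 2 (k=24): L=124 R=100
Round 3 (k=1): L=100 R=23

Answer: 100 23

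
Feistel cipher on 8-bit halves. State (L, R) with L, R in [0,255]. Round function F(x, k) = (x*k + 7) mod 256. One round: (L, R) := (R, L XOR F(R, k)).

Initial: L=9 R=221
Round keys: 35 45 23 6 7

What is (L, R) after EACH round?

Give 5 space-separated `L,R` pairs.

Answer: 221,55 55,111 111,55 55,62 62,142

Derivation:
Round 1 (k=35): L=221 R=55
Round 2 (k=45): L=55 R=111
Round 3 (k=23): L=111 R=55
Round 4 (k=6): L=55 R=62
Round 5 (k=7): L=62 R=142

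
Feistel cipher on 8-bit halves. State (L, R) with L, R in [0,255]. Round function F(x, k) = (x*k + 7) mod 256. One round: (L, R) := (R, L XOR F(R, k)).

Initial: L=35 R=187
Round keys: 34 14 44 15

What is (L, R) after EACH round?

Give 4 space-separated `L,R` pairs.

Round 1 (k=34): L=187 R=254
Round 2 (k=14): L=254 R=80
Round 3 (k=44): L=80 R=57
Round 4 (k=15): L=57 R=14

Answer: 187,254 254,80 80,57 57,14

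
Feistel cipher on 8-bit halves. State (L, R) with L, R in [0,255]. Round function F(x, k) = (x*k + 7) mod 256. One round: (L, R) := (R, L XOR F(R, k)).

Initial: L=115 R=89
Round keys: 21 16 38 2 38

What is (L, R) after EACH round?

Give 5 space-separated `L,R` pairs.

Answer: 89,39 39,46 46,252 252,209 209,241

Derivation:
Round 1 (k=21): L=89 R=39
Round 2 (k=16): L=39 R=46
Round 3 (k=38): L=46 R=252
Round 4 (k=2): L=252 R=209
Round 5 (k=38): L=209 R=241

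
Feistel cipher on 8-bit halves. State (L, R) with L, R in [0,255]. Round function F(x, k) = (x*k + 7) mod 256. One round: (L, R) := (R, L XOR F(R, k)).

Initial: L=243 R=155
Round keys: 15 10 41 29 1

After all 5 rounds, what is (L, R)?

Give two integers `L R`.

Round 1 (k=15): L=155 R=239
Round 2 (k=10): L=239 R=198
Round 3 (k=41): L=198 R=82
Round 4 (k=29): L=82 R=151
Round 5 (k=1): L=151 R=204

Answer: 151 204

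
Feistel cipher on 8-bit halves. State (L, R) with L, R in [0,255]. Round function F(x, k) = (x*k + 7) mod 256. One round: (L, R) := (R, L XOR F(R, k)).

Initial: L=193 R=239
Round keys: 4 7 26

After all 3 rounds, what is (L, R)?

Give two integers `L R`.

Round 1 (k=4): L=239 R=2
Round 2 (k=7): L=2 R=250
Round 3 (k=26): L=250 R=105

Answer: 250 105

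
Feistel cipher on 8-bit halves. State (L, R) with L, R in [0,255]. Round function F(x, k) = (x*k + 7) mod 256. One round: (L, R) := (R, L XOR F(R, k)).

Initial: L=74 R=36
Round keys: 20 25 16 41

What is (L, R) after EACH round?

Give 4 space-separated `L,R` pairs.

Answer: 36,157 157,120 120,26 26,73

Derivation:
Round 1 (k=20): L=36 R=157
Round 2 (k=25): L=157 R=120
Round 3 (k=16): L=120 R=26
Round 4 (k=41): L=26 R=73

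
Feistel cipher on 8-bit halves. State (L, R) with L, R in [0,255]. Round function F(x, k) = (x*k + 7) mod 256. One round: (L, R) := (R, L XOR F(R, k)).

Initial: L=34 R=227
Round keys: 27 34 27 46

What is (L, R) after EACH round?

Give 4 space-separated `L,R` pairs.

Round 1 (k=27): L=227 R=218
Round 2 (k=34): L=218 R=24
Round 3 (k=27): L=24 R=85
Round 4 (k=46): L=85 R=85

Answer: 227,218 218,24 24,85 85,85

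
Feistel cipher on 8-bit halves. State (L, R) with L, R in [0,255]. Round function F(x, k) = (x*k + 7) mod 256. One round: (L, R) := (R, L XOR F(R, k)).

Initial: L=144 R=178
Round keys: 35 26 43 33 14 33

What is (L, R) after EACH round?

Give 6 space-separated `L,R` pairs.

Round 1 (k=35): L=178 R=205
Round 2 (k=26): L=205 R=107
Round 3 (k=43): L=107 R=205
Round 4 (k=33): L=205 R=31
Round 5 (k=14): L=31 R=116
Round 6 (k=33): L=116 R=228

Answer: 178,205 205,107 107,205 205,31 31,116 116,228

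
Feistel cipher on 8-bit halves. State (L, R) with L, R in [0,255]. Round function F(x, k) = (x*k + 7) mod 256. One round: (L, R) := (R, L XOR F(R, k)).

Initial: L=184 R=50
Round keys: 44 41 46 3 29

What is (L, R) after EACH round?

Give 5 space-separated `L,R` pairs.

Round 1 (k=44): L=50 R=39
Round 2 (k=41): L=39 R=116
Round 3 (k=46): L=116 R=248
Round 4 (k=3): L=248 R=155
Round 5 (k=29): L=155 R=110

Answer: 50,39 39,116 116,248 248,155 155,110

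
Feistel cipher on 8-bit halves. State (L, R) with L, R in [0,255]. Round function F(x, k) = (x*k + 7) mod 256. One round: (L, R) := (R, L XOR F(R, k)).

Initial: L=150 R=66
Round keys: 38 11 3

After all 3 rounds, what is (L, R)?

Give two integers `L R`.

Round 1 (k=38): L=66 R=69
Round 2 (k=11): L=69 R=188
Round 3 (k=3): L=188 R=126

Answer: 188 126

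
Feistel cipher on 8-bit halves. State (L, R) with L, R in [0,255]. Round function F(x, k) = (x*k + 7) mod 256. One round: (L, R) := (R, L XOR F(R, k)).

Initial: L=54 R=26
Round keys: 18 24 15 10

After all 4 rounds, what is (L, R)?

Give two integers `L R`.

Round 1 (k=18): L=26 R=237
Round 2 (k=24): L=237 R=37
Round 3 (k=15): L=37 R=223
Round 4 (k=10): L=223 R=152

Answer: 223 152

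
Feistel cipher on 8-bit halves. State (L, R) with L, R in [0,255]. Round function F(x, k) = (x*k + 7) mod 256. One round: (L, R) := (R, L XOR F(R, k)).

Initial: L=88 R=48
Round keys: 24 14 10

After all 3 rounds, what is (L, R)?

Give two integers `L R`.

Round 1 (k=24): L=48 R=223
Round 2 (k=14): L=223 R=9
Round 3 (k=10): L=9 R=190

Answer: 9 190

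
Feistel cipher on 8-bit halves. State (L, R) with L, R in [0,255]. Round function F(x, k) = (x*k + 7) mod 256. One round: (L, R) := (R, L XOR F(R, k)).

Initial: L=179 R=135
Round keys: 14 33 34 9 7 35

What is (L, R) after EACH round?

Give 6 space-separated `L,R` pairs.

Answer: 135,218 218,166 166,201 201,190 190,240 240,105

Derivation:
Round 1 (k=14): L=135 R=218
Round 2 (k=33): L=218 R=166
Round 3 (k=34): L=166 R=201
Round 4 (k=9): L=201 R=190
Round 5 (k=7): L=190 R=240
Round 6 (k=35): L=240 R=105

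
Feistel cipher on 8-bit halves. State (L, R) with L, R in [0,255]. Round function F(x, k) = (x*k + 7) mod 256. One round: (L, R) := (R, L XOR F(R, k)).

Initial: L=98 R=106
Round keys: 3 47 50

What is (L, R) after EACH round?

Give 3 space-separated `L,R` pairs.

Answer: 106,39 39,90 90,188

Derivation:
Round 1 (k=3): L=106 R=39
Round 2 (k=47): L=39 R=90
Round 3 (k=50): L=90 R=188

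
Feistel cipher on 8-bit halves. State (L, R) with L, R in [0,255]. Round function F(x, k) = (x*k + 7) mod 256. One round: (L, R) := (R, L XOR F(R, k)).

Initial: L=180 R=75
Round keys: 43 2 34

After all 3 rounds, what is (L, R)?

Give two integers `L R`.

Answer: 100 91

Derivation:
Round 1 (k=43): L=75 R=20
Round 2 (k=2): L=20 R=100
Round 3 (k=34): L=100 R=91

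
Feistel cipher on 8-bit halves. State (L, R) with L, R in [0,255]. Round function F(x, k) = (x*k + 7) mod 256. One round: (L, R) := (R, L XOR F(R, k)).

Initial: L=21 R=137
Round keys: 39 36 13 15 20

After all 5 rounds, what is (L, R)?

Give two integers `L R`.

Round 1 (k=39): L=137 R=243
Round 2 (k=36): L=243 R=186
Round 3 (k=13): L=186 R=138
Round 4 (k=15): L=138 R=167
Round 5 (k=20): L=167 R=153

Answer: 167 153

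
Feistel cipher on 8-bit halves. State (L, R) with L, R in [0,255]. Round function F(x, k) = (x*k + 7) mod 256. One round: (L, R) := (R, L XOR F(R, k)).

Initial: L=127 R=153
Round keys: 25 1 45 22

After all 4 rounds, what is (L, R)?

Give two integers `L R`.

Answer: 149 194

Derivation:
Round 1 (k=25): L=153 R=135
Round 2 (k=1): L=135 R=23
Round 3 (k=45): L=23 R=149
Round 4 (k=22): L=149 R=194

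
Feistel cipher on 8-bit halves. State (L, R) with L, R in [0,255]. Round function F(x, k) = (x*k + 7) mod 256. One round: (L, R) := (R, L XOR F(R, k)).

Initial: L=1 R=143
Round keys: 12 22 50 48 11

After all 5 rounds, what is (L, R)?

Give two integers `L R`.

Answer: 123 181

Derivation:
Round 1 (k=12): L=143 R=186
Round 2 (k=22): L=186 R=140
Round 3 (k=50): L=140 R=229
Round 4 (k=48): L=229 R=123
Round 5 (k=11): L=123 R=181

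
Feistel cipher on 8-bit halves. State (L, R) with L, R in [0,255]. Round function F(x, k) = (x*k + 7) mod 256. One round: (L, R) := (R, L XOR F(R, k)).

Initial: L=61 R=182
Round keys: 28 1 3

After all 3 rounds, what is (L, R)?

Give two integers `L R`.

Answer: 111 134

Derivation:
Round 1 (k=28): L=182 R=210
Round 2 (k=1): L=210 R=111
Round 3 (k=3): L=111 R=134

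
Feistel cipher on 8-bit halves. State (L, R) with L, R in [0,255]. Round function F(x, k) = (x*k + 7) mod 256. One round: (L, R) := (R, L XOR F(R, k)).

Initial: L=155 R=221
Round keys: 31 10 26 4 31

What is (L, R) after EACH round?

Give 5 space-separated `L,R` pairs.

Answer: 221,81 81,236 236,174 174,83 83,186

Derivation:
Round 1 (k=31): L=221 R=81
Round 2 (k=10): L=81 R=236
Round 3 (k=26): L=236 R=174
Round 4 (k=4): L=174 R=83
Round 5 (k=31): L=83 R=186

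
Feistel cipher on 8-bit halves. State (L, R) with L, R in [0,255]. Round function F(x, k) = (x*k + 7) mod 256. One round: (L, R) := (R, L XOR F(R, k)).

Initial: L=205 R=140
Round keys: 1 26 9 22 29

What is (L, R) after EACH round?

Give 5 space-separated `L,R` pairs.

Round 1 (k=1): L=140 R=94
Round 2 (k=26): L=94 R=31
Round 3 (k=9): L=31 R=64
Round 4 (k=22): L=64 R=152
Round 5 (k=29): L=152 R=127

Answer: 140,94 94,31 31,64 64,152 152,127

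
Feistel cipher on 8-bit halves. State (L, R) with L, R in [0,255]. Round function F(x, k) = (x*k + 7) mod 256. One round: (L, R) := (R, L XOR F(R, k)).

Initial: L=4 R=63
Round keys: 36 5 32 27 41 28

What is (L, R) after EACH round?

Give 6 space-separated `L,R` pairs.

Round 1 (k=36): L=63 R=231
Round 2 (k=5): L=231 R=181
Round 3 (k=32): L=181 R=64
Round 4 (k=27): L=64 R=114
Round 5 (k=41): L=114 R=9
Round 6 (k=28): L=9 R=113

Answer: 63,231 231,181 181,64 64,114 114,9 9,113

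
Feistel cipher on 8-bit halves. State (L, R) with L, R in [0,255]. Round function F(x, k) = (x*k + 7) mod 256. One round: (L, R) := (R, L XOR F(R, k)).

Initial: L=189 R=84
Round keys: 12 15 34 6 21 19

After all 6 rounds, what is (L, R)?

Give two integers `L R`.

Answer: 4 227

Derivation:
Round 1 (k=12): L=84 R=74
Round 2 (k=15): L=74 R=9
Round 3 (k=34): L=9 R=115
Round 4 (k=6): L=115 R=176
Round 5 (k=21): L=176 R=4
Round 6 (k=19): L=4 R=227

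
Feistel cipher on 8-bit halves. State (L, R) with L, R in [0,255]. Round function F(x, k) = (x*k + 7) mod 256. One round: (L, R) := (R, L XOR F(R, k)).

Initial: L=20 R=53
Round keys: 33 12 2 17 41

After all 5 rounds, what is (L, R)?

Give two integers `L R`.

Answer: 200 108

Derivation:
Round 1 (k=33): L=53 R=200
Round 2 (k=12): L=200 R=82
Round 3 (k=2): L=82 R=99
Round 4 (k=17): L=99 R=200
Round 5 (k=41): L=200 R=108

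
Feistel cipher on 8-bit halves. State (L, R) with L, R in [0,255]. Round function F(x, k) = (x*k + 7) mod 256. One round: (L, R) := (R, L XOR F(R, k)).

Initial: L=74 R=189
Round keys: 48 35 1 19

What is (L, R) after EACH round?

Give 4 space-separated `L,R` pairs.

Answer: 189,61 61,227 227,215 215,31

Derivation:
Round 1 (k=48): L=189 R=61
Round 2 (k=35): L=61 R=227
Round 3 (k=1): L=227 R=215
Round 4 (k=19): L=215 R=31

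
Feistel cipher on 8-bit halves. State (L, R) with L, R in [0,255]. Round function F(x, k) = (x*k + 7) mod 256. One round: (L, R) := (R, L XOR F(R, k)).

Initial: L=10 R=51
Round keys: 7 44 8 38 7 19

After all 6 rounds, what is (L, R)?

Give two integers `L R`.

Answer: 127 229

Derivation:
Round 1 (k=7): L=51 R=102
Round 2 (k=44): L=102 R=188
Round 3 (k=8): L=188 R=129
Round 4 (k=38): L=129 R=145
Round 5 (k=7): L=145 R=127
Round 6 (k=19): L=127 R=229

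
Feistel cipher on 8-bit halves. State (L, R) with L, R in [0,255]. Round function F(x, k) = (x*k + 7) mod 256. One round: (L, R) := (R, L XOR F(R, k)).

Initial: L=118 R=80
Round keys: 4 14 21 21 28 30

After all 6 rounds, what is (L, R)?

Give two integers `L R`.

Round 1 (k=4): L=80 R=49
Round 2 (k=14): L=49 R=229
Round 3 (k=21): L=229 R=225
Round 4 (k=21): L=225 R=153
Round 5 (k=28): L=153 R=34
Round 6 (k=30): L=34 R=154

Answer: 34 154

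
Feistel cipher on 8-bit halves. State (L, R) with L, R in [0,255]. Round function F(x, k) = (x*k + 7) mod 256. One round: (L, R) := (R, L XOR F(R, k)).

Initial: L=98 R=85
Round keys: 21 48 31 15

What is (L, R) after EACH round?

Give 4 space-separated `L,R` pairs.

Round 1 (k=21): L=85 R=98
Round 2 (k=48): L=98 R=50
Round 3 (k=31): L=50 R=119
Round 4 (k=15): L=119 R=50

Answer: 85,98 98,50 50,119 119,50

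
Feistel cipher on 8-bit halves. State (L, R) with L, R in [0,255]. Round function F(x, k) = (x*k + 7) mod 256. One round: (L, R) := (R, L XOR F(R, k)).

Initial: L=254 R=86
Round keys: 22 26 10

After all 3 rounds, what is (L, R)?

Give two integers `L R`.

Round 1 (k=22): L=86 R=149
Round 2 (k=26): L=149 R=127
Round 3 (k=10): L=127 R=104

Answer: 127 104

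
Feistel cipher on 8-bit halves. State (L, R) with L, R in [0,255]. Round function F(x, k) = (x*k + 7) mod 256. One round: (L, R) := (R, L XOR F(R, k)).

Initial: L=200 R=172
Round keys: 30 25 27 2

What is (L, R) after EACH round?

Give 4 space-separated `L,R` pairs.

Answer: 172,231 231,58 58,194 194,177

Derivation:
Round 1 (k=30): L=172 R=231
Round 2 (k=25): L=231 R=58
Round 3 (k=27): L=58 R=194
Round 4 (k=2): L=194 R=177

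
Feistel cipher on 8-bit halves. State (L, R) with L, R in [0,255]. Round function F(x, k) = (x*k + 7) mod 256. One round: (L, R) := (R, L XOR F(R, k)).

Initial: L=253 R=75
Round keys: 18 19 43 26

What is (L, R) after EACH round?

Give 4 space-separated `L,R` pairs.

Round 1 (k=18): L=75 R=176
Round 2 (k=19): L=176 R=92
Round 3 (k=43): L=92 R=203
Round 4 (k=26): L=203 R=249

Answer: 75,176 176,92 92,203 203,249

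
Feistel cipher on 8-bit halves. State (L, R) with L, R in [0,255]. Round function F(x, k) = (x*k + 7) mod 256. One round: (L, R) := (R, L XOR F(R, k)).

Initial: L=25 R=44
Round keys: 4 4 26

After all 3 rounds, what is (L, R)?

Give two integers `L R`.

Round 1 (k=4): L=44 R=174
Round 2 (k=4): L=174 R=147
Round 3 (k=26): L=147 R=91

Answer: 147 91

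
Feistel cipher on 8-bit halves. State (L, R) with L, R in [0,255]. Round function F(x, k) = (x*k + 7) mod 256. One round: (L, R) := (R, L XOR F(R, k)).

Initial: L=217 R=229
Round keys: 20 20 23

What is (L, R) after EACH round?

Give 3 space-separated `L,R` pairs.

Round 1 (k=20): L=229 R=50
Round 2 (k=20): L=50 R=10
Round 3 (k=23): L=10 R=223

Answer: 229,50 50,10 10,223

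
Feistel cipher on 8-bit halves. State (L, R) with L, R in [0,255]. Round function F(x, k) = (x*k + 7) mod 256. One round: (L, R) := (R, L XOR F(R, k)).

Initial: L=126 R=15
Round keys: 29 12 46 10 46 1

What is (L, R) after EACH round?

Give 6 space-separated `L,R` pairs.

Round 1 (k=29): L=15 R=196
Round 2 (k=12): L=196 R=56
Round 3 (k=46): L=56 R=211
Round 4 (k=10): L=211 R=125
Round 5 (k=46): L=125 R=174
Round 6 (k=1): L=174 R=200

Answer: 15,196 196,56 56,211 211,125 125,174 174,200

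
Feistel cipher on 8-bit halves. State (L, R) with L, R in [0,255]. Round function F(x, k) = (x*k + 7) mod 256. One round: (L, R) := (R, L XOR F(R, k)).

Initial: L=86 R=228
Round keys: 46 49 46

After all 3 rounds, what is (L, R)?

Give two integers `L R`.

Round 1 (k=46): L=228 R=169
Round 2 (k=49): L=169 R=132
Round 3 (k=46): L=132 R=22

Answer: 132 22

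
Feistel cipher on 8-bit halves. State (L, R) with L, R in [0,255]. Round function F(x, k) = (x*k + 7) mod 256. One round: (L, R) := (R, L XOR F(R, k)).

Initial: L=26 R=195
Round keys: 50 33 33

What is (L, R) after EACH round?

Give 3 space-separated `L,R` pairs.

Round 1 (k=50): L=195 R=7
Round 2 (k=33): L=7 R=45
Round 3 (k=33): L=45 R=211

Answer: 195,7 7,45 45,211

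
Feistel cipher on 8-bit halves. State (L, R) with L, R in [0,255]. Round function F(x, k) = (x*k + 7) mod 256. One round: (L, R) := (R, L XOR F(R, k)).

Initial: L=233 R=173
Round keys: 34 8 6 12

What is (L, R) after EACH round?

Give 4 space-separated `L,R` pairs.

Round 1 (k=34): L=173 R=232
Round 2 (k=8): L=232 R=234
Round 3 (k=6): L=234 R=107
Round 4 (k=12): L=107 R=225

Answer: 173,232 232,234 234,107 107,225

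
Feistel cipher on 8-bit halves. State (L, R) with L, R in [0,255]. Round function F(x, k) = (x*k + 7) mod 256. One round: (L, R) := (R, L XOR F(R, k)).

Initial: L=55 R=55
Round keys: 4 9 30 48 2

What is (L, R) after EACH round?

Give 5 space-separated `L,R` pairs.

Round 1 (k=4): L=55 R=212
Round 2 (k=9): L=212 R=76
Round 3 (k=30): L=76 R=59
Round 4 (k=48): L=59 R=91
Round 5 (k=2): L=91 R=134

Answer: 55,212 212,76 76,59 59,91 91,134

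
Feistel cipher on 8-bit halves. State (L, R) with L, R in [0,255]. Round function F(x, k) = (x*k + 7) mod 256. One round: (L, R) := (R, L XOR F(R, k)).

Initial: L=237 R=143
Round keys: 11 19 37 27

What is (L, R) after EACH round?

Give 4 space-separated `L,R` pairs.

Answer: 143,193 193,213 213,17 17,7

Derivation:
Round 1 (k=11): L=143 R=193
Round 2 (k=19): L=193 R=213
Round 3 (k=37): L=213 R=17
Round 4 (k=27): L=17 R=7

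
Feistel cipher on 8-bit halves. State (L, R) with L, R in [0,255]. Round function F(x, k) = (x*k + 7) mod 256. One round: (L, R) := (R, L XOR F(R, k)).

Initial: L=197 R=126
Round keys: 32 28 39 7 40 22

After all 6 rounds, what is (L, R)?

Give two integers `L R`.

Round 1 (k=32): L=126 R=2
Round 2 (k=28): L=2 R=65
Round 3 (k=39): L=65 R=236
Round 4 (k=7): L=236 R=58
Round 5 (k=40): L=58 R=251
Round 6 (k=22): L=251 R=163

Answer: 251 163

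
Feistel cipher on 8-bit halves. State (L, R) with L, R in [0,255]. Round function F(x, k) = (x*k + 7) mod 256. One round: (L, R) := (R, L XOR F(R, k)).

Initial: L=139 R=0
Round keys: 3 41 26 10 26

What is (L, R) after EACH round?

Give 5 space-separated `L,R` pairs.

Answer: 0,140 140,115 115,57 57,50 50,34

Derivation:
Round 1 (k=3): L=0 R=140
Round 2 (k=41): L=140 R=115
Round 3 (k=26): L=115 R=57
Round 4 (k=10): L=57 R=50
Round 5 (k=26): L=50 R=34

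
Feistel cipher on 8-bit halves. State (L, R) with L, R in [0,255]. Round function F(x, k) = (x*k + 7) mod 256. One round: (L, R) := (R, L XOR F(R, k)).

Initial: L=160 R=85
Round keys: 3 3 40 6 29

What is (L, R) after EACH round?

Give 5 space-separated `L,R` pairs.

Answer: 85,166 166,172 172,65 65,33 33,133

Derivation:
Round 1 (k=3): L=85 R=166
Round 2 (k=3): L=166 R=172
Round 3 (k=40): L=172 R=65
Round 4 (k=6): L=65 R=33
Round 5 (k=29): L=33 R=133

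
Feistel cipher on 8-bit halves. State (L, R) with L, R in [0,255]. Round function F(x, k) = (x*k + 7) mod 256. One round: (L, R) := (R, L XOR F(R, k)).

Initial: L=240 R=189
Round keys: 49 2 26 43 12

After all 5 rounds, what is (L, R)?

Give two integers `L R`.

Answer: 78 112

Derivation:
Round 1 (k=49): L=189 R=196
Round 2 (k=2): L=196 R=50
Round 3 (k=26): L=50 R=223
Round 4 (k=43): L=223 R=78
Round 5 (k=12): L=78 R=112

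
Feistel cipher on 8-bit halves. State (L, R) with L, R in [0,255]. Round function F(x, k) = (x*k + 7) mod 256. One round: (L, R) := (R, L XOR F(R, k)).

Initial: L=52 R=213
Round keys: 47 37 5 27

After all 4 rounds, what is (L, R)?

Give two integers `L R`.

Answer: 113 18

Derivation:
Round 1 (k=47): L=213 R=22
Round 2 (k=37): L=22 R=224
Round 3 (k=5): L=224 R=113
Round 4 (k=27): L=113 R=18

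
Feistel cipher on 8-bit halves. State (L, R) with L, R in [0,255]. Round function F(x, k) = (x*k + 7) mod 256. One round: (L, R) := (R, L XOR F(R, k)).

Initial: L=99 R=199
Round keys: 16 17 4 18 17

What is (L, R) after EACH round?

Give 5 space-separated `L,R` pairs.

Answer: 199,20 20,156 156,99 99,97 97,27

Derivation:
Round 1 (k=16): L=199 R=20
Round 2 (k=17): L=20 R=156
Round 3 (k=4): L=156 R=99
Round 4 (k=18): L=99 R=97
Round 5 (k=17): L=97 R=27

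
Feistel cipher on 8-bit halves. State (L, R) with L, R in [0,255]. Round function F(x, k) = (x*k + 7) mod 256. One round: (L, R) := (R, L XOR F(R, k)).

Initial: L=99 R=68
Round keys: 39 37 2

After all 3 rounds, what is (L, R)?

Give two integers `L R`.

Answer: 67 141

Derivation:
Round 1 (k=39): L=68 R=0
Round 2 (k=37): L=0 R=67
Round 3 (k=2): L=67 R=141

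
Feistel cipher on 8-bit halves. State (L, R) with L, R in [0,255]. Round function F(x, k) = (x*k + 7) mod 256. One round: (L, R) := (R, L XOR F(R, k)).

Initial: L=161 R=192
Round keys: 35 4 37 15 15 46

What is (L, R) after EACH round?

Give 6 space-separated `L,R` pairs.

Round 1 (k=35): L=192 R=230
Round 2 (k=4): L=230 R=95
Round 3 (k=37): L=95 R=36
Round 4 (k=15): L=36 R=124
Round 5 (k=15): L=124 R=111
Round 6 (k=46): L=111 R=133

Answer: 192,230 230,95 95,36 36,124 124,111 111,133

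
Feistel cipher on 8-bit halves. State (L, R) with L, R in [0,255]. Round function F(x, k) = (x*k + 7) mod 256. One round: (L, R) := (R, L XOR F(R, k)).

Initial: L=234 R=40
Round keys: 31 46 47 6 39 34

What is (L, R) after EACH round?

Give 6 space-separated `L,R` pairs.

Round 1 (k=31): L=40 R=53
Round 2 (k=46): L=53 R=165
Round 3 (k=47): L=165 R=103
Round 4 (k=6): L=103 R=212
Round 5 (k=39): L=212 R=52
Round 6 (k=34): L=52 R=59

Answer: 40,53 53,165 165,103 103,212 212,52 52,59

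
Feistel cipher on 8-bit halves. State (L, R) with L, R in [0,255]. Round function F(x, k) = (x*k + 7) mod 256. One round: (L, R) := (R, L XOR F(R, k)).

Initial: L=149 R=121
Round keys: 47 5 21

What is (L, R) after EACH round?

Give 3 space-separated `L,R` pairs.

Round 1 (k=47): L=121 R=171
Round 2 (k=5): L=171 R=39
Round 3 (k=21): L=39 R=145

Answer: 121,171 171,39 39,145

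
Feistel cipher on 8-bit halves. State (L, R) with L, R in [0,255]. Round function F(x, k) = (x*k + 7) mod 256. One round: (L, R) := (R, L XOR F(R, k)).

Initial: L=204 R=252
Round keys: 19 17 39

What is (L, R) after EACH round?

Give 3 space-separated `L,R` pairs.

Round 1 (k=19): L=252 R=119
Round 2 (k=17): L=119 R=18
Round 3 (k=39): L=18 R=178

Answer: 252,119 119,18 18,178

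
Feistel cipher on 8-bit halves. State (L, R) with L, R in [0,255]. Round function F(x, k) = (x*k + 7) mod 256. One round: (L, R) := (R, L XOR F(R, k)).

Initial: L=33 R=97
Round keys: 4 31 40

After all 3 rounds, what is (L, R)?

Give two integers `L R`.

Answer: 252 205

Derivation:
Round 1 (k=4): L=97 R=170
Round 2 (k=31): L=170 R=252
Round 3 (k=40): L=252 R=205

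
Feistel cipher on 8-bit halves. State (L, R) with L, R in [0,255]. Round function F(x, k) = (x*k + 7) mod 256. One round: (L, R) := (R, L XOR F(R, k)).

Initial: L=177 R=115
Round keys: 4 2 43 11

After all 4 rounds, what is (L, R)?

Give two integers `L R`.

Round 1 (k=4): L=115 R=98
Round 2 (k=2): L=98 R=184
Round 3 (k=43): L=184 R=141
Round 4 (k=11): L=141 R=174

Answer: 141 174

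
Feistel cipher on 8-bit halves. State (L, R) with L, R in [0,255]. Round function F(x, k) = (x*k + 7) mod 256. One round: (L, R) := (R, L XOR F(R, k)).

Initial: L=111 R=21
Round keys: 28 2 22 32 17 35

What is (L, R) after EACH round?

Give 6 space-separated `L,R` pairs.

Round 1 (k=28): L=21 R=60
Round 2 (k=2): L=60 R=106
Round 3 (k=22): L=106 R=31
Round 4 (k=32): L=31 R=141
Round 5 (k=17): L=141 R=123
Round 6 (k=35): L=123 R=85

Answer: 21,60 60,106 106,31 31,141 141,123 123,85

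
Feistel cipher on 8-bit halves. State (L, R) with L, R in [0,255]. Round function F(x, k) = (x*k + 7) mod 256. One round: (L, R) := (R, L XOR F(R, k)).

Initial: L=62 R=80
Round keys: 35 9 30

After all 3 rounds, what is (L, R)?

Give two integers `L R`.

Answer: 72 190

Derivation:
Round 1 (k=35): L=80 R=201
Round 2 (k=9): L=201 R=72
Round 3 (k=30): L=72 R=190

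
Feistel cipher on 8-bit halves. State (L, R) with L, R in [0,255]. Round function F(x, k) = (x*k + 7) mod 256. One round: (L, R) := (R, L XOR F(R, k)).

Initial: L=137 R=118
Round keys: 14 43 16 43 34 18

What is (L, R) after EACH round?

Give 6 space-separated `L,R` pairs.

Answer: 118,242 242,219 219,69 69,69 69,116 116,106

Derivation:
Round 1 (k=14): L=118 R=242
Round 2 (k=43): L=242 R=219
Round 3 (k=16): L=219 R=69
Round 4 (k=43): L=69 R=69
Round 5 (k=34): L=69 R=116
Round 6 (k=18): L=116 R=106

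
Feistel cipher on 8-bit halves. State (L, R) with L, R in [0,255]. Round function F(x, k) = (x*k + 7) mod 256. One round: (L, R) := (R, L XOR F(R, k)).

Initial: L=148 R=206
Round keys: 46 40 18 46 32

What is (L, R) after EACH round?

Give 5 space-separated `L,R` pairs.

Answer: 206,159 159,17 17,166 166,202 202,225

Derivation:
Round 1 (k=46): L=206 R=159
Round 2 (k=40): L=159 R=17
Round 3 (k=18): L=17 R=166
Round 4 (k=46): L=166 R=202
Round 5 (k=32): L=202 R=225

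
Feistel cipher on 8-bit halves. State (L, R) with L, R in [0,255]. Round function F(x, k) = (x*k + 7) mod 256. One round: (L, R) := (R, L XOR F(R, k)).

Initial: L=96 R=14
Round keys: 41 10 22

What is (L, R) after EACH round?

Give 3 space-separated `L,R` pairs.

Answer: 14,37 37,119 119,100

Derivation:
Round 1 (k=41): L=14 R=37
Round 2 (k=10): L=37 R=119
Round 3 (k=22): L=119 R=100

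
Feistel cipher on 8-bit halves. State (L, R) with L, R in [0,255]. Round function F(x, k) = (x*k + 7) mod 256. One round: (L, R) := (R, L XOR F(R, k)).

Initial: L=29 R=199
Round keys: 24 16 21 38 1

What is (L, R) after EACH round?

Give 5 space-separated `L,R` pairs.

Answer: 199,178 178,224 224,213 213,69 69,153

Derivation:
Round 1 (k=24): L=199 R=178
Round 2 (k=16): L=178 R=224
Round 3 (k=21): L=224 R=213
Round 4 (k=38): L=213 R=69
Round 5 (k=1): L=69 R=153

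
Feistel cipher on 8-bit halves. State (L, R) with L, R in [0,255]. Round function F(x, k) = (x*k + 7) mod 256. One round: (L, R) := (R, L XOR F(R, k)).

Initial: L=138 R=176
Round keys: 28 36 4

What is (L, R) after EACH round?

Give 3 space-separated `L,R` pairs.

Round 1 (k=28): L=176 R=205
Round 2 (k=36): L=205 R=107
Round 3 (k=4): L=107 R=126

Answer: 176,205 205,107 107,126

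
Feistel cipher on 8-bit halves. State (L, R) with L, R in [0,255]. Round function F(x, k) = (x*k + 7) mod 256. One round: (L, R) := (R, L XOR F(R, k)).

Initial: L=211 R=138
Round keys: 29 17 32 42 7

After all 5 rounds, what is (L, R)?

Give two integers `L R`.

Round 1 (k=29): L=138 R=122
Round 2 (k=17): L=122 R=171
Round 3 (k=32): L=171 R=29
Round 4 (k=42): L=29 R=98
Round 5 (k=7): L=98 R=168

Answer: 98 168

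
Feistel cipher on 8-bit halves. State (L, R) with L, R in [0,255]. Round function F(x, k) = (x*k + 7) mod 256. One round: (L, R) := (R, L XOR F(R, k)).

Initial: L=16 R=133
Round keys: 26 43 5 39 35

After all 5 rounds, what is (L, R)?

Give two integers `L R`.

Answer: 91 163

Derivation:
Round 1 (k=26): L=133 R=153
Round 2 (k=43): L=153 R=63
Round 3 (k=5): L=63 R=219
Round 4 (k=39): L=219 R=91
Round 5 (k=35): L=91 R=163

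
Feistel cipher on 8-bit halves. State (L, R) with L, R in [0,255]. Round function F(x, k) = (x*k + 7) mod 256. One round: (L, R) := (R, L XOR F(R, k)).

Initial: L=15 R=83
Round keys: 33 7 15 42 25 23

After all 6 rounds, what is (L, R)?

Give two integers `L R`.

Round 1 (k=33): L=83 R=181
Round 2 (k=7): L=181 R=169
Round 3 (k=15): L=169 R=91
Round 4 (k=42): L=91 R=92
Round 5 (k=25): L=92 R=88
Round 6 (k=23): L=88 R=179

Answer: 88 179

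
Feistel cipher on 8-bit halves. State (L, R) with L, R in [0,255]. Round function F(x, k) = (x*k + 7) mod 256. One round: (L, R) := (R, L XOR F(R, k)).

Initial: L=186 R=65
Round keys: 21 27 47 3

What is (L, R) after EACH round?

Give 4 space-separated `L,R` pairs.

Answer: 65,230 230,8 8,153 153,218

Derivation:
Round 1 (k=21): L=65 R=230
Round 2 (k=27): L=230 R=8
Round 3 (k=47): L=8 R=153
Round 4 (k=3): L=153 R=218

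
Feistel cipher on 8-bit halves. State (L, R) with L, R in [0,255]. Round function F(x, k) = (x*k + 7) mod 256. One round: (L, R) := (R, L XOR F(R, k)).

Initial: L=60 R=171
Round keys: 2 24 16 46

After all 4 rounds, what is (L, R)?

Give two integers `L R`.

Answer: 38 111

Derivation:
Round 1 (k=2): L=171 R=97
Round 2 (k=24): L=97 R=180
Round 3 (k=16): L=180 R=38
Round 4 (k=46): L=38 R=111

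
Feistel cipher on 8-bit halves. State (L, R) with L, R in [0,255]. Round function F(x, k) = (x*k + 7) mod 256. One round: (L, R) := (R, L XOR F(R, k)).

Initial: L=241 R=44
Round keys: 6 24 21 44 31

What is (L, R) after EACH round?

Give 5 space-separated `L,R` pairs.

Round 1 (k=6): L=44 R=254
Round 2 (k=24): L=254 R=251
Round 3 (k=21): L=251 R=96
Round 4 (k=44): L=96 R=124
Round 5 (k=31): L=124 R=107

Answer: 44,254 254,251 251,96 96,124 124,107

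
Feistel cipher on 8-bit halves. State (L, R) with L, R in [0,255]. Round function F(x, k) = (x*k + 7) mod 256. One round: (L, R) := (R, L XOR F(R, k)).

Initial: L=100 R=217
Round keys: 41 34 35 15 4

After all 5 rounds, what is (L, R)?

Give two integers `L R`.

Answer: 228 226

Derivation:
Round 1 (k=41): L=217 R=172
Round 2 (k=34): L=172 R=6
Round 3 (k=35): L=6 R=117
Round 4 (k=15): L=117 R=228
Round 5 (k=4): L=228 R=226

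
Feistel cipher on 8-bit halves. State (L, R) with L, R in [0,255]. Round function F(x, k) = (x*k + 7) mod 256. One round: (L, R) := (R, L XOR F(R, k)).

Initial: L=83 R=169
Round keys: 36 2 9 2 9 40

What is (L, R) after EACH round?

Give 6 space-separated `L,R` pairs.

Round 1 (k=36): L=169 R=152
Round 2 (k=2): L=152 R=158
Round 3 (k=9): L=158 R=13
Round 4 (k=2): L=13 R=191
Round 5 (k=9): L=191 R=179
Round 6 (k=40): L=179 R=64

Answer: 169,152 152,158 158,13 13,191 191,179 179,64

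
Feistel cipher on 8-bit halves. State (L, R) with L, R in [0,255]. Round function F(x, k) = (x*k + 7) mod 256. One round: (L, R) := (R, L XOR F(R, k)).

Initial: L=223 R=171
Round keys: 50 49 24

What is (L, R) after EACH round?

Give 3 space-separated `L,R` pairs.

Answer: 171,178 178,178 178,5

Derivation:
Round 1 (k=50): L=171 R=178
Round 2 (k=49): L=178 R=178
Round 3 (k=24): L=178 R=5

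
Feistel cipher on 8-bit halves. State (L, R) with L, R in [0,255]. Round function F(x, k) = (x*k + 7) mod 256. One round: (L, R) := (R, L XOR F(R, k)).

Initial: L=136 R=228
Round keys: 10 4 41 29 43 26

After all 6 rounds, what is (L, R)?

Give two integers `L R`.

Round 1 (k=10): L=228 R=103
Round 2 (k=4): L=103 R=71
Round 3 (k=41): L=71 R=1
Round 4 (k=29): L=1 R=99
Round 5 (k=43): L=99 R=169
Round 6 (k=26): L=169 R=82

Answer: 169 82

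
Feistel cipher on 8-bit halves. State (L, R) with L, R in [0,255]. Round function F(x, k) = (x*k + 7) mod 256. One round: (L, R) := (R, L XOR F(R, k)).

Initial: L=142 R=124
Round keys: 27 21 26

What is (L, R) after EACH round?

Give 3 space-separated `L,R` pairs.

Answer: 124,149 149,60 60,138

Derivation:
Round 1 (k=27): L=124 R=149
Round 2 (k=21): L=149 R=60
Round 3 (k=26): L=60 R=138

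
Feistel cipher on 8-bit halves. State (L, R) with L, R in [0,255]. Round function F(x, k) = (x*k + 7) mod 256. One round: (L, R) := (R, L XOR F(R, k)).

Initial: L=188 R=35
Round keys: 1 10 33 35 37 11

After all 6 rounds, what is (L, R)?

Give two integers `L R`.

Round 1 (k=1): L=35 R=150
Round 2 (k=10): L=150 R=192
Round 3 (k=33): L=192 R=81
Round 4 (k=35): L=81 R=218
Round 5 (k=37): L=218 R=216
Round 6 (k=11): L=216 R=149

Answer: 216 149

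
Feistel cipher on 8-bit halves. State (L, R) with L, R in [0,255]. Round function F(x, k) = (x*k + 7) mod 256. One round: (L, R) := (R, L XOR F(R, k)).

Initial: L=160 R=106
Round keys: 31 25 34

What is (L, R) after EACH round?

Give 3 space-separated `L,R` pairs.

Answer: 106,125 125,86 86,14

Derivation:
Round 1 (k=31): L=106 R=125
Round 2 (k=25): L=125 R=86
Round 3 (k=34): L=86 R=14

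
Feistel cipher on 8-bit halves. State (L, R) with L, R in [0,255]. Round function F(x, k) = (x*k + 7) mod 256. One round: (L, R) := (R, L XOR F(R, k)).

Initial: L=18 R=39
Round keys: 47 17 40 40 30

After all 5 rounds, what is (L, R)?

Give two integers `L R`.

Round 1 (k=47): L=39 R=34
Round 2 (k=17): L=34 R=110
Round 3 (k=40): L=110 R=21
Round 4 (k=40): L=21 R=33
Round 5 (k=30): L=33 R=240

Answer: 33 240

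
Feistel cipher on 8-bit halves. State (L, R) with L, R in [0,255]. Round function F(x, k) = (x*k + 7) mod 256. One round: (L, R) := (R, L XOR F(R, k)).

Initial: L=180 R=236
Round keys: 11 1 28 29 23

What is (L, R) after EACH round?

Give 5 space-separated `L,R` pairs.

Round 1 (k=11): L=236 R=159
Round 2 (k=1): L=159 R=74
Round 3 (k=28): L=74 R=128
Round 4 (k=29): L=128 R=205
Round 5 (k=23): L=205 R=242

Answer: 236,159 159,74 74,128 128,205 205,242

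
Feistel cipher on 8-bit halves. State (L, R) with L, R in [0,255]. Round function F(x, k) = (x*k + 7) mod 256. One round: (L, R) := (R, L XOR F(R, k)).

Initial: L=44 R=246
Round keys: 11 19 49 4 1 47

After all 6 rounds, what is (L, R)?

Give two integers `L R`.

Round 1 (k=11): L=246 R=181
Round 2 (k=19): L=181 R=128
Round 3 (k=49): L=128 R=50
Round 4 (k=4): L=50 R=79
Round 5 (k=1): L=79 R=100
Round 6 (k=47): L=100 R=44

Answer: 100 44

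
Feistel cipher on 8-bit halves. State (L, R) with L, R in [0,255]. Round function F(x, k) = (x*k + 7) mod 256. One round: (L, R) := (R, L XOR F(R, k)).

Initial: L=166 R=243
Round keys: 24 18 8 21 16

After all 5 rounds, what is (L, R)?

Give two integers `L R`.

Answer: 7 201

Derivation:
Round 1 (k=24): L=243 R=105
Round 2 (k=18): L=105 R=154
Round 3 (k=8): L=154 R=190
Round 4 (k=21): L=190 R=7
Round 5 (k=16): L=7 R=201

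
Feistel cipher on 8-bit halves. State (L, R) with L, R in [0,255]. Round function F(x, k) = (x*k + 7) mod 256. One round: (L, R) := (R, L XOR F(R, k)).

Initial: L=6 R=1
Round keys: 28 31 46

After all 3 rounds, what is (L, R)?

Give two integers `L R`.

Round 1 (k=28): L=1 R=37
Round 2 (k=31): L=37 R=131
Round 3 (k=46): L=131 R=180

Answer: 131 180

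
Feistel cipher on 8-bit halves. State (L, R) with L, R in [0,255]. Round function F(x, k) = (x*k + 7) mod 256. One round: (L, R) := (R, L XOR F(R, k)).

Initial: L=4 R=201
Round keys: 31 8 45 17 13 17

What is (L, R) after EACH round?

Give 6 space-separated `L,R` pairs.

Round 1 (k=31): L=201 R=90
Round 2 (k=8): L=90 R=30
Round 3 (k=45): L=30 R=23
Round 4 (k=17): L=23 R=144
Round 5 (k=13): L=144 R=64
Round 6 (k=17): L=64 R=215

Answer: 201,90 90,30 30,23 23,144 144,64 64,215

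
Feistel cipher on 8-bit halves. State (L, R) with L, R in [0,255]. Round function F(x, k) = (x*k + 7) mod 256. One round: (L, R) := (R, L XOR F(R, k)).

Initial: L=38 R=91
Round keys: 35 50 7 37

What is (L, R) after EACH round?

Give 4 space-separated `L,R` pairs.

Round 1 (k=35): L=91 R=94
Round 2 (k=50): L=94 R=56
Round 3 (k=7): L=56 R=209
Round 4 (k=37): L=209 R=4

Answer: 91,94 94,56 56,209 209,4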